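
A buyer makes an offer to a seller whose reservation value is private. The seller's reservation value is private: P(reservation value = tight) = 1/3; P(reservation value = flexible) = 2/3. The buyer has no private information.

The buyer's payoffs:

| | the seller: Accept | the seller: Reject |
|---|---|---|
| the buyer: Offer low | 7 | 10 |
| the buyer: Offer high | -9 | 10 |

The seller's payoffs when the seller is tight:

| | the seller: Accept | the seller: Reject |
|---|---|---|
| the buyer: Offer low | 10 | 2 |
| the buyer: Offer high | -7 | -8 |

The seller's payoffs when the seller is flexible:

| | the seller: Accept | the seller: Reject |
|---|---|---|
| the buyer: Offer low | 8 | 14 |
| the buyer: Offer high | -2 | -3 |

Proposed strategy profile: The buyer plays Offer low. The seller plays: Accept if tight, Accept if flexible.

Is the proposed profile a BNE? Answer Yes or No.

The buyer plays Offer low: E[Offer low] = 1/3·(7) + 2/3·(7) = 7; E[Offer high] = -9. Best-responding. ✓
The seller (reservation value tight), facing Offer low: Accept gives 10, Reject gives 2. Proposed Accept is best. ✓
The seller (reservation value flexible), facing Offer low: Accept gives 8, Reject gives 14. Proposed Accept is not best — profitable deviation exists. ✗

No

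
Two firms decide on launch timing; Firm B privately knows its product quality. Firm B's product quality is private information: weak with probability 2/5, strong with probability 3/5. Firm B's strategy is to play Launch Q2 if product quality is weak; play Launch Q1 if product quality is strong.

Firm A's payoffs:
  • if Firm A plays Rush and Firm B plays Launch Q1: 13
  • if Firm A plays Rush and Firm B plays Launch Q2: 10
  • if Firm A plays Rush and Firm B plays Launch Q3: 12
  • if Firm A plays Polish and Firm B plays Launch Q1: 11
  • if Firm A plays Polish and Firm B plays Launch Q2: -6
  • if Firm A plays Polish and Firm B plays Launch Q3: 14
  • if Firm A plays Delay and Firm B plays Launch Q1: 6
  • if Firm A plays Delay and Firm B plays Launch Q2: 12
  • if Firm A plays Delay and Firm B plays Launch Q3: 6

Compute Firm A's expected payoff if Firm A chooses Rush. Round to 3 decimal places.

11.800

E[Rush] = 2/5·10 + 3/5·13 = 4 + 39/5 = 59/5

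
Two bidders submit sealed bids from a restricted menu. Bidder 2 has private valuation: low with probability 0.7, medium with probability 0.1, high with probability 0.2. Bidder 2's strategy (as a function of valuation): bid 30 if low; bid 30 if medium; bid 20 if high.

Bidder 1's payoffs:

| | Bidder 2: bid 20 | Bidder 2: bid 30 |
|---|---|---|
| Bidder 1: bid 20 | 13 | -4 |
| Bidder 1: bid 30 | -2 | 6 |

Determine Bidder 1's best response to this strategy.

E[bid 20] = 0.7·(-4) + 0.1·(-4) + 0.2·(13) = -0.6
E[bid 30] = 0.7·(6) + 0.1·(6) + 0.2·(-2) = 4.4
Best response: bid 30 (4.4 is the largest).

bid 30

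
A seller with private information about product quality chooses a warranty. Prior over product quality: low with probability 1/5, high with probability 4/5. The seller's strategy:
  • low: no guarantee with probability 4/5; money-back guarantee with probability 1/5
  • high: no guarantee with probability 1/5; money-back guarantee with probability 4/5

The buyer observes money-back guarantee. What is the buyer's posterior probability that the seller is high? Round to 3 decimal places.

P(money-back guarantee) = (1/5)·(1/5) + (4/5)·(4/5) = 17/25
P(high | money-back guarantee) = ((4/5)·(4/5)) / (17/25) = (16/25) / (17/25) = 16/17

0.941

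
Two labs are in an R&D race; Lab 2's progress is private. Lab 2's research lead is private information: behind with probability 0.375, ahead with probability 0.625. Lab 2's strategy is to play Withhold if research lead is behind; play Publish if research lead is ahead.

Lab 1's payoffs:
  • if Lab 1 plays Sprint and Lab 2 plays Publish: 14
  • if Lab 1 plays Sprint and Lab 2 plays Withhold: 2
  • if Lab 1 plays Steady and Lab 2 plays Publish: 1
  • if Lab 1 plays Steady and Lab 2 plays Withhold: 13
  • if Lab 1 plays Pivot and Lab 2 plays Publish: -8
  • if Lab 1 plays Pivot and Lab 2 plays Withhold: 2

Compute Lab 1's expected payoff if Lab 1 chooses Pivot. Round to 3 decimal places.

E[Pivot] = 0.375·2 + 0.625·(-8) = 0.75 + (-5) = -4.25

-4.250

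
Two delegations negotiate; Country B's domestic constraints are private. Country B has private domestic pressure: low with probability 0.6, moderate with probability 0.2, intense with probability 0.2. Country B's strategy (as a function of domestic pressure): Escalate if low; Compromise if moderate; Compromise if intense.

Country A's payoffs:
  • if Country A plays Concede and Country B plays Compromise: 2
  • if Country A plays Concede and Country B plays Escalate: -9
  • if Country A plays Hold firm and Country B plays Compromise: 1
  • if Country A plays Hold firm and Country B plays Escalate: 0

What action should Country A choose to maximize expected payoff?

E[Concede] = 0.6·(-9) + 0.2·(2) + 0.2·(2) = -4.6
E[Hold firm] = 0.6·(0) + 0.2·(1) + 0.2·(1) = 0.4
Best response: Hold firm (0.4 is the largest).

Hold firm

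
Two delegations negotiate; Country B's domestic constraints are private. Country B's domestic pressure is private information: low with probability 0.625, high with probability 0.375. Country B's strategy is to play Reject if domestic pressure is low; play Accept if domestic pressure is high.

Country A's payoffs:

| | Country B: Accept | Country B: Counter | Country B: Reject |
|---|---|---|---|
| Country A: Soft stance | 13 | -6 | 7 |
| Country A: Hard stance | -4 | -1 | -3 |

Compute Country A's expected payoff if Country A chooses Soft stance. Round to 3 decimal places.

9.250

E[Soft stance] = 0.625·7 + 0.375·13 = 4.375 + 4.875 = 9.25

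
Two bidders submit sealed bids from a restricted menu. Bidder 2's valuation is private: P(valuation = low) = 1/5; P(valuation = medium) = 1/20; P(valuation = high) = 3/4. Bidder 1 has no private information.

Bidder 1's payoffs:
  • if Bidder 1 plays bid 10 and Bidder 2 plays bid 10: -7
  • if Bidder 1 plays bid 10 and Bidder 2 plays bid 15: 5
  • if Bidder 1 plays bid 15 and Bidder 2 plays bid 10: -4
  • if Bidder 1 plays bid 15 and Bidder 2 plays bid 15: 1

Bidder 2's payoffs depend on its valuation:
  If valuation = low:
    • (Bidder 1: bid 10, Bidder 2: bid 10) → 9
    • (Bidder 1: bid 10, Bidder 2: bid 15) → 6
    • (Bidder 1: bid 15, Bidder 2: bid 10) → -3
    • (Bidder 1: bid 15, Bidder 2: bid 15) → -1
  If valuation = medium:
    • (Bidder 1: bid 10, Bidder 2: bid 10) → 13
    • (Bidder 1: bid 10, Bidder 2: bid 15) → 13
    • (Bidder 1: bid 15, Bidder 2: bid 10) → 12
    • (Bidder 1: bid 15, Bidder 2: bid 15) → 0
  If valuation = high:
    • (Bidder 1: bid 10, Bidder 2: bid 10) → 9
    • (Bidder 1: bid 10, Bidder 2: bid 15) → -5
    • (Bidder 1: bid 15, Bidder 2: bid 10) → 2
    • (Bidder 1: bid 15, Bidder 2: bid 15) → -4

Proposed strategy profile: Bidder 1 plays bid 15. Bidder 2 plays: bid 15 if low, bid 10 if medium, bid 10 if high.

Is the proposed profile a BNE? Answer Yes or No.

Bidder 1 plays bid 15: E[bid 15] = 1/5·(1) + 1/20·(-4) + 3/4·(-4) = -3; E[bid 10] = -23/5. Best-responding. ✓
Bidder 2 (valuation low), facing bid 15: bid 10 gives -3, bid 15 gives -1. Proposed bid 15 is best. ✓
Bidder 2 (valuation medium), facing bid 15: bid 10 gives 12, bid 15 gives 0. Proposed bid 10 is best. ✓
Bidder 2 (valuation high), facing bid 15: bid 10 gives 2, bid 15 gives -4. Proposed bid 10 is best. ✓

Yes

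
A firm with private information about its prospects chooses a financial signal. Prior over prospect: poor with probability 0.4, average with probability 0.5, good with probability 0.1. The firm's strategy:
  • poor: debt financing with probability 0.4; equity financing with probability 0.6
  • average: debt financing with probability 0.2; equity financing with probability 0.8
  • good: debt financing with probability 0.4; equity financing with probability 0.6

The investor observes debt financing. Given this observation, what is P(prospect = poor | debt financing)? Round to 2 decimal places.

0.53

P(debt financing) = 0.4·0.4 + 0.5·0.2 + 0.1·0.4 = 0.3
P(poor | debt financing) = (0.4·0.4) / 0.3 = 0.16 / 0.3 = 0.533333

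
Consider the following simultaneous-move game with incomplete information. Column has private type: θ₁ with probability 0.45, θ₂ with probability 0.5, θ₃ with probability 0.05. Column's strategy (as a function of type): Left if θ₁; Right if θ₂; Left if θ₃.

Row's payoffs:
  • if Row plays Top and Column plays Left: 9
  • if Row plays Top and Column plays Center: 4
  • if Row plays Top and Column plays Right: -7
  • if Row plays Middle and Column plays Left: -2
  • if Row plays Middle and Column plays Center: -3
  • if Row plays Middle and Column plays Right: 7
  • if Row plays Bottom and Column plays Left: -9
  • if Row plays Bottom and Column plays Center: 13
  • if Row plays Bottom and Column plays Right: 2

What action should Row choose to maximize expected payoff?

Middle

E[Top] = 0.45·(9) + 0.5·(-7) + 0.05·(9) = 1
E[Middle] = 0.45·(-2) + 0.5·(7) + 0.05·(-2) = 2.5
E[Bottom] = 0.45·(-9) + 0.5·(2) + 0.05·(-9) = -3.5
Best response: Middle (2.5 is the largest).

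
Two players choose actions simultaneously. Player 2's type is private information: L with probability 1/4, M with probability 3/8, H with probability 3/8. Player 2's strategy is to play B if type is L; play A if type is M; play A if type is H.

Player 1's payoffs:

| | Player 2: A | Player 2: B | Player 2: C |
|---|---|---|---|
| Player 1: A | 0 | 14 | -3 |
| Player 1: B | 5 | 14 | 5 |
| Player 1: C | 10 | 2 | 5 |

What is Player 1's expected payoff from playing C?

E[C] = 1/4·2 + 3/8·10 + 3/8·10 = 1/2 + 15/4 + 15/4 = 8

8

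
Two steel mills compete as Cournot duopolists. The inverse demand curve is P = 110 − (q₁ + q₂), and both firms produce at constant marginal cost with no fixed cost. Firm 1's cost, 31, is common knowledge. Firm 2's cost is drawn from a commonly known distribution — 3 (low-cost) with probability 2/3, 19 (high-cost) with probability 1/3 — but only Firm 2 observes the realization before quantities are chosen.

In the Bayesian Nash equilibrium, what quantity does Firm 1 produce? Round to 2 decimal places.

Each type of Firm 2 best-responds to q₁; Firm 1 best-responds to the expected q₂ over Firm 2's types.
Firm 2 with cost c maximizes (110 − (q₁+q₂) − c)·q₂, giving q₂(c) = (110 − c − q₁)/2.
E[c₂] = 2/3·3 + 1/3·19 = 8.33333
Firm 1's FOC against E[q₂] yields q₁ = (110 − 2·31 + E[c₂])/3 = (110 − 62 + 8.33333)/3 = 18.7778.

18.78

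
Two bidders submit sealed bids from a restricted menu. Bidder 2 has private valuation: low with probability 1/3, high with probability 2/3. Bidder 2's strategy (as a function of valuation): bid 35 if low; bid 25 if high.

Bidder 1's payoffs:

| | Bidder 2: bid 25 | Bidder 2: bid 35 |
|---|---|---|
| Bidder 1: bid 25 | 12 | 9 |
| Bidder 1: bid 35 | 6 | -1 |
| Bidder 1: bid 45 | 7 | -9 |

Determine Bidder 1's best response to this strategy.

bid 25

E[bid 25] = 1/3·(9) + 2/3·(12) = 11
E[bid 35] = 1/3·(-1) + 2/3·(6) = 11/3
E[bid 45] = 1/3·(-9) + 2/3·(7) = 5/3
Best response: bid 25 (11 is the largest).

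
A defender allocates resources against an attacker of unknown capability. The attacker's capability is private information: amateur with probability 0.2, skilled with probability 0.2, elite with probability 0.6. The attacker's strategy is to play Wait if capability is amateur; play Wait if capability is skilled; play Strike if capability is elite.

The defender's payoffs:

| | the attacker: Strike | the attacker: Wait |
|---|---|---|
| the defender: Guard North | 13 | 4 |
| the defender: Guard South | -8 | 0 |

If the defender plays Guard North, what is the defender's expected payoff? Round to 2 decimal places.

E[Guard North] = 0.2·4 + 0.2·4 + 0.6·13 = 0.8 + 0.8 + 7.8 = 9.4

9.40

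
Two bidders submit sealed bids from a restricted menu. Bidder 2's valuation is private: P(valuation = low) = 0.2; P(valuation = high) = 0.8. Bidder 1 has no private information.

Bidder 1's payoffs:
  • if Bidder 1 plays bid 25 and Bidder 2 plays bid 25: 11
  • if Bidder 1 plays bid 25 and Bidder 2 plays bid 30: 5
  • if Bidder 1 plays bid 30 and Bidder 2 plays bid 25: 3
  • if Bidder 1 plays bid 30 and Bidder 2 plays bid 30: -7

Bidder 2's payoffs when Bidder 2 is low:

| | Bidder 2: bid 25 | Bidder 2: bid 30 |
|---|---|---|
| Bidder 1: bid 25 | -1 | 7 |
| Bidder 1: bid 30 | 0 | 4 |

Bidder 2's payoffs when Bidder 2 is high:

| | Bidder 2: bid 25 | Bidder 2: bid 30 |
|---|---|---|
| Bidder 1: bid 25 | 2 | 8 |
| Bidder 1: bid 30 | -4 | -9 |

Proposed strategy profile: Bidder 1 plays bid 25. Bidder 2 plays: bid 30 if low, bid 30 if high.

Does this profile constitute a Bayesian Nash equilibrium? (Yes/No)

Yes

Bidder 1 plays bid 25: E[bid 25] = 0.2·(5) + 0.8·(5) = 5; E[bid 30] = -7. Best-responding. ✓
Bidder 2 (valuation low), facing bid 25: bid 25 gives -1, bid 30 gives 7. Proposed bid 30 is best. ✓
Bidder 2 (valuation high), facing bid 25: bid 25 gives 2, bid 30 gives 8. Proposed bid 30 is best. ✓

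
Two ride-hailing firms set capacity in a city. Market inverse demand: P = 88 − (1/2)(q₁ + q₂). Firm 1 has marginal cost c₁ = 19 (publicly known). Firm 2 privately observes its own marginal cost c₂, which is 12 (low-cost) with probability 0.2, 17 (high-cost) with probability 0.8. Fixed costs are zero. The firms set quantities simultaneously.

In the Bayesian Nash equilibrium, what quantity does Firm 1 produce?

44

Type-c best response for Firm 2: q₂(c) = (88 − c) − q₁/2.
Firm 1 maximizes expected profit; its first-order condition is 88 − q₁ − (1/2)E[q₂] − 19 = 0.
Substituting E[q₂] and solving: E[c₂] = 16, so q₁ = (88 − 2·19 + 16)/(3/2) = 44.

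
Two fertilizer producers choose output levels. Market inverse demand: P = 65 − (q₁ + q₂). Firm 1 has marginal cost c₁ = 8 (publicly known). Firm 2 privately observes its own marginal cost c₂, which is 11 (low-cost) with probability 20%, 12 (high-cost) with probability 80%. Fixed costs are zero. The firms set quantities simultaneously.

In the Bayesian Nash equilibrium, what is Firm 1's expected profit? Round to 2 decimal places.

410.74

Firm 2 with cost c maximizes (65 − (q₁+q₂) − c)·q₂, giving q₂(c) = (65 − c − q₁)/2.
E[c₂] = 0.2·11 + 0.8·12 = 11.8
Firm 1's FOC against E[q₂] yields q₁ = (65 − 2·8 + E[c₂])/3 = (65 − 16 + 11.8)/3 = 20.2667.
E[P] = 65 − (q₁ + E[q₂]) = 28.2667; Firm 1's expected profit = (E[P] − 8)·q₁ = (28.2667 − 8)·20.2667 = 410.738.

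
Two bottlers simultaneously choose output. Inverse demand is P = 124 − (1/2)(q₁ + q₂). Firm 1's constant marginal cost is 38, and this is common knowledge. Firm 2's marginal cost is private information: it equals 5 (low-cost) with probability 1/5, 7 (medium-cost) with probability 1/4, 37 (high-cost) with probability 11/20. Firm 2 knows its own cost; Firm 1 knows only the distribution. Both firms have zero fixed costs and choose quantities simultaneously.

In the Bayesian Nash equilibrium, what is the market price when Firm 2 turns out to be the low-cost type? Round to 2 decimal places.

52.65

Firm 2 with cost c maximizes (124 − (1/2)(q₁+q₂) − c)·q₂, giving q₂(c) = (124 − c − (1/2)q₁).
E[c₂] = 1/5·5 + 1/4·7 + 11/20·37 = 23.1
Firm 1's FOC against E[q₂] yields q₁ = (124 − 2·38 + E[c₂])/(3/2) = (124 − 76 + 23.1)/(3/2) = 47.4.
q₂(low-cost) = 95.3, so P = 124 − (1/2)·(47.4 + 95.3) = 52.65.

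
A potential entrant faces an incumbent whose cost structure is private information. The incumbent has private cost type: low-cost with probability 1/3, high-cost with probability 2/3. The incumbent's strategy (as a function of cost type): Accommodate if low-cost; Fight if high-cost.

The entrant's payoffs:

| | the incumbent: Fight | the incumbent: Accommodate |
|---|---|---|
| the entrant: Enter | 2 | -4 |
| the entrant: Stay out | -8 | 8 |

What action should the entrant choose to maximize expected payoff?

Enter

E[Enter] = 1/3·(-4) + 2/3·(2) = 0
E[Stay out] = 1/3·(8) + 2/3·(-8) = -8/3
Best response: Enter (0 is the largest).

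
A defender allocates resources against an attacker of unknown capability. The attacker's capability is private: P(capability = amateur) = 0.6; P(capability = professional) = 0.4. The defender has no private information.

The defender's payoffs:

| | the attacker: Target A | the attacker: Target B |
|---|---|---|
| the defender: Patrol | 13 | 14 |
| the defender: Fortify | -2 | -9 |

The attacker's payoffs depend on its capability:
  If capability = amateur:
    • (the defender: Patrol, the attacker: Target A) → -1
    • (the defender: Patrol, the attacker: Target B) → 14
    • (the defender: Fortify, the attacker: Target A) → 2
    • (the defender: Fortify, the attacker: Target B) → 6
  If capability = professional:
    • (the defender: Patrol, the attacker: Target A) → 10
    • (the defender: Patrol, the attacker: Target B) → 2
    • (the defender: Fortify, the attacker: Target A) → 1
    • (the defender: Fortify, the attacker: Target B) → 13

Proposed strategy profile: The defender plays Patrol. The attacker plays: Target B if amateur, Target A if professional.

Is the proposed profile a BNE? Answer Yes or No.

Yes

The defender plays Patrol: E[Patrol] = 0.6·(14) + 0.4·(13) = 13.6; E[Fortify] = -6.2. Best-responding. ✓
The attacker (capability amateur), facing Patrol: Target A gives -1, Target B gives 14. Proposed Target B is best. ✓
The attacker (capability professional), facing Patrol: Target A gives 10, Target B gives 2. Proposed Target A is best. ✓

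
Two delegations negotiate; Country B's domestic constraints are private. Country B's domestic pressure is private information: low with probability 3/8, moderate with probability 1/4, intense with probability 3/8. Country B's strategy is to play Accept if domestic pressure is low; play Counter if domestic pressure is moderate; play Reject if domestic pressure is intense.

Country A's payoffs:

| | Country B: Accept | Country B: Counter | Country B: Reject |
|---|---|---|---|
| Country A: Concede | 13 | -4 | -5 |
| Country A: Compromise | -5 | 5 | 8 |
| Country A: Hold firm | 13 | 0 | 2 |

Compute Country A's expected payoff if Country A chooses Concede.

2

Take the expectation over Country B's domestic pressure, weighting each type's action by its prior probability.
E[Concede] = 3/8·13 + 1/4·(-4) + 3/8·(-5) = 39/8 + (-1) + (-15/8) = 2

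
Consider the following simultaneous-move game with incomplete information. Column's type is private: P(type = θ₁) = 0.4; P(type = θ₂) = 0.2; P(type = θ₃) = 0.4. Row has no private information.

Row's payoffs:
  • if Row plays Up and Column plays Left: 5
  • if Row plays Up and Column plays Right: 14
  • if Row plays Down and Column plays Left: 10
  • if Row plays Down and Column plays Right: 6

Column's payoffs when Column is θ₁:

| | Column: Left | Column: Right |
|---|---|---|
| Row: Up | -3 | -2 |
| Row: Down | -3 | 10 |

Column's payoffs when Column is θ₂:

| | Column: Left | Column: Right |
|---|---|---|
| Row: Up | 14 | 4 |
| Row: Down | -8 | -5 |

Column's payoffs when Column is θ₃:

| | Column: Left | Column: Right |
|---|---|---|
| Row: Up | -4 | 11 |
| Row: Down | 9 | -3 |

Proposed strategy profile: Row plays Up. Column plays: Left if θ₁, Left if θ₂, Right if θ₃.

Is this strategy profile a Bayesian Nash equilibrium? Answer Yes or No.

No

Row plays Up: E[Up] = 0.4·(5) + 0.2·(5) + 0.4·(14) = 8.6; E[Down] = 8.4. Best-responding. ✓
Column (type θ₁), facing Up: Left gives -3, Right gives -2. Proposed Left is not best — profitable deviation exists. ✗
Column (type θ₂), facing Up: Left gives 14, Right gives 4. Proposed Left is best. ✓
Column (type θ₃), facing Up: Left gives -4, Right gives 11. Proposed Right is best. ✓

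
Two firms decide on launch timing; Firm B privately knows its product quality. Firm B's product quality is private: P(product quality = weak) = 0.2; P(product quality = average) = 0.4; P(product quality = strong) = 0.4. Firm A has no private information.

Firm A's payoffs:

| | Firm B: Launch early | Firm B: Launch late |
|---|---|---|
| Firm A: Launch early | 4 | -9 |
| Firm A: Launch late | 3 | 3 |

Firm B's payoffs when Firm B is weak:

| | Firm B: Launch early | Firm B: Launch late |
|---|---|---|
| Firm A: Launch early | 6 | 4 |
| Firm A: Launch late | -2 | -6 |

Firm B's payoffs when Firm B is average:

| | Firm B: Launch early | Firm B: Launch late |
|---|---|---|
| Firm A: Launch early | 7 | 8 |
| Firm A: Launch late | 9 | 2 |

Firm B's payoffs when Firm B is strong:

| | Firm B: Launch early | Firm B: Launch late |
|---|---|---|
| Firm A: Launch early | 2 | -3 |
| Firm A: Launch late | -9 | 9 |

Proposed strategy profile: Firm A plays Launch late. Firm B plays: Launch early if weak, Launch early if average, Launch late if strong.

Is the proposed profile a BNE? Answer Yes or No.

Yes

A profile is a BNE iff every type of every player is best-responding given beliefs about the other side.
Firm A plays Launch late: E[Launch late] = 0.2·(3) + 0.4·(3) + 0.4·(3) = 3; E[Launch early] = -1.2. Best-responding. ✓
Firm B (product quality weak), facing Launch late: Launch early gives -2, Launch late gives -6. Proposed Launch early is best. ✓
Firm B (product quality average), facing Launch late: Launch early gives 9, Launch late gives 2. Proposed Launch early is best. ✓
Firm B (product quality strong), facing Launch late: Launch early gives -9, Launch late gives 9. Proposed Launch late is best. ✓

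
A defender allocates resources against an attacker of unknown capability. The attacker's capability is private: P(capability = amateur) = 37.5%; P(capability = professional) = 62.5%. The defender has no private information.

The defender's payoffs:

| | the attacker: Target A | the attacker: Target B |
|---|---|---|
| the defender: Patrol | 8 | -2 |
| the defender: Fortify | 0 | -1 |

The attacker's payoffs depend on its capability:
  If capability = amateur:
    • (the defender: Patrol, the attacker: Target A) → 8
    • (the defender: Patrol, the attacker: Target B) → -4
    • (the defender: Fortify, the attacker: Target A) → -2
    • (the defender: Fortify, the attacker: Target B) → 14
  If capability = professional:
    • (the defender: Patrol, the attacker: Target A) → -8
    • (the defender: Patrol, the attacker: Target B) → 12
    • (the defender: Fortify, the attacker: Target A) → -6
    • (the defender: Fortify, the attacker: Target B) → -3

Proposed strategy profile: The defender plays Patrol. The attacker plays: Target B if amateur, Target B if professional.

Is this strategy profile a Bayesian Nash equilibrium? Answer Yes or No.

No

A profile is a BNE iff every type of every player is best-responding given beliefs about the other side.
The defender plays Patrol: E[Patrol] = 0.375·(-2) + 0.625·(-2) = -2; E[Fortify] = -1. Not best-responding. ✗
The attacker (capability amateur), facing Patrol: Target A gives 8, Target B gives -4. Proposed Target B is not best — profitable deviation exists. ✗
The attacker (capability professional), facing Patrol: Target A gives -8, Target B gives 12. Proposed Target B is best. ✓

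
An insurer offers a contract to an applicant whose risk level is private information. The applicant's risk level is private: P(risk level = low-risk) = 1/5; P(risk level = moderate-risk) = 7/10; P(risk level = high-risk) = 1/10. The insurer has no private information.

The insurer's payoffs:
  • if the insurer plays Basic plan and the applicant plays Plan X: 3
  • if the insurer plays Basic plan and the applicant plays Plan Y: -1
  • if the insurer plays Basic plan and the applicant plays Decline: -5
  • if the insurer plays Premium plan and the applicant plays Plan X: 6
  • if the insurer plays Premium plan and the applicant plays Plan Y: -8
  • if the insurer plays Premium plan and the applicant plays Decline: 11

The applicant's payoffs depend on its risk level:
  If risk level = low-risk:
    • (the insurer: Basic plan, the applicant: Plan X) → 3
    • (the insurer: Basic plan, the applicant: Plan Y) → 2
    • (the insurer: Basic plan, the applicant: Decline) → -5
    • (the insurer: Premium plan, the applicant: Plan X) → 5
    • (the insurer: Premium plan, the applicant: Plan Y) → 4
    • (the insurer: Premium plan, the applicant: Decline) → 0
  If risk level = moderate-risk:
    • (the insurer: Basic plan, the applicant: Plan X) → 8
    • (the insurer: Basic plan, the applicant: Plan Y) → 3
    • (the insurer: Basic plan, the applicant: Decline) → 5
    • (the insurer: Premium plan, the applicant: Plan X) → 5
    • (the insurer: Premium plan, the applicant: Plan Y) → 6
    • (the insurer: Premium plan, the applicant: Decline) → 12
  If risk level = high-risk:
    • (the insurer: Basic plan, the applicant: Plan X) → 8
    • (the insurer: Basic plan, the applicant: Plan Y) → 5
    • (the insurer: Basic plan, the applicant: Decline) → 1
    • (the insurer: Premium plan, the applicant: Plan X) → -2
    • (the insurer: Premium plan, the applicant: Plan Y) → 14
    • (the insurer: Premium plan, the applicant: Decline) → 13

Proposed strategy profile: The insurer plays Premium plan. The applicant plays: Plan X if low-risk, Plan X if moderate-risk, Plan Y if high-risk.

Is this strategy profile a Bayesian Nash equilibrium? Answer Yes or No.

No

The insurer plays Premium plan: E[Premium plan] = 1/5·(6) + 7/10·(6) + 1/10·(-8) = 23/5; E[Basic plan] = 13/5. Best-responding. ✓
The applicant (risk level low-risk), facing Premium plan: Plan X gives 5, Plan Y gives 4, Decline gives 0. Proposed Plan X is best. ✓
The applicant (risk level moderate-risk), facing Premium plan: Plan X gives 5, Plan Y gives 6, Decline gives 12. Proposed Plan X is not best — profitable deviation exists. ✗
The applicant (risk level high-risk), facing Premium plan: Plan X gives -2, Plan Y gives 14, Decline gives 13. Proposed Plan Y is best. ✓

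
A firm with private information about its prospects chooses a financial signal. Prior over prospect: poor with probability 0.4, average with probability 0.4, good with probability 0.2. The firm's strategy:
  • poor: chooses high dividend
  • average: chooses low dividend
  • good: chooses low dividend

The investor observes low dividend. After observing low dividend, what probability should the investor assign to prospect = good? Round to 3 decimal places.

P(low dividend) = 0.4·0 + 0.4·1 + 0.2·1 = 0.6
P(good | low dividend) = (0.2·1) / 0.6 = 0.2 / 0.6 = 0.333333

0.333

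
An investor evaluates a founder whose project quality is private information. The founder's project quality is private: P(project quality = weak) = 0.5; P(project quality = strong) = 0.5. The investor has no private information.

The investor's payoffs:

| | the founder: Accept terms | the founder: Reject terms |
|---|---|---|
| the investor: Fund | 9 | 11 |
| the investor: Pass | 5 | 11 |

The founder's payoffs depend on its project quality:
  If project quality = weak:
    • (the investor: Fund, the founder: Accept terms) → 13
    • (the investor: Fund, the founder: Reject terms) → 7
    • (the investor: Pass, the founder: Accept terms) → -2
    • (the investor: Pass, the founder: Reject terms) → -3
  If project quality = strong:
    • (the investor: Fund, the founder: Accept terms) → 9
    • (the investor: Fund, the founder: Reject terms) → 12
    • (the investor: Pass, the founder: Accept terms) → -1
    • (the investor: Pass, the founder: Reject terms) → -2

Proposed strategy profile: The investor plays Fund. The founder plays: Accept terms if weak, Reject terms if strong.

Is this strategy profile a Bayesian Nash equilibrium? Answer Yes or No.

Yes

A profile is a BNE iff every type of every player is best-responding given beliefs about the other side.
The investor plays Fund: E[Fund] = 0.5·(9) + 0.5·(11) = 10; E[Pass] = 8. Best-responding. ✓
The founder (project quality weak), facing Fund: Accept terms gives 13, Reject terms gives 7. Proposed Accept terms is best. ✓
The founder (project quality strong), facing Fund: Accept terms gives 9, Reject terms gives 12. Proposed Reject terms is best. ✓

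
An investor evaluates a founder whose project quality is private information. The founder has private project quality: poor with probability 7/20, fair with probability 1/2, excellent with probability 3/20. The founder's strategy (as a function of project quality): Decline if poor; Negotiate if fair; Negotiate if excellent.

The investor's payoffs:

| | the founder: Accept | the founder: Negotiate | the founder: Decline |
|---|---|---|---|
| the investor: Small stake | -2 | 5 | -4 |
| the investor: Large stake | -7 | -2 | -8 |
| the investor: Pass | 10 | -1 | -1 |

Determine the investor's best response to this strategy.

Small stake

E[Small stake] = 7/20·(-4) + 1/2·(5) + 3/20·(5) = 37/20
E[Large stake] = 7/20·(-8) + 1/2·(-2) + 3/20·(-2) = -41/10
E[Pass] = 7/20·(-1) + 1/2·(-1) + 3/20·(-1) = -1
Best response: Small stake (37/20 is the largest).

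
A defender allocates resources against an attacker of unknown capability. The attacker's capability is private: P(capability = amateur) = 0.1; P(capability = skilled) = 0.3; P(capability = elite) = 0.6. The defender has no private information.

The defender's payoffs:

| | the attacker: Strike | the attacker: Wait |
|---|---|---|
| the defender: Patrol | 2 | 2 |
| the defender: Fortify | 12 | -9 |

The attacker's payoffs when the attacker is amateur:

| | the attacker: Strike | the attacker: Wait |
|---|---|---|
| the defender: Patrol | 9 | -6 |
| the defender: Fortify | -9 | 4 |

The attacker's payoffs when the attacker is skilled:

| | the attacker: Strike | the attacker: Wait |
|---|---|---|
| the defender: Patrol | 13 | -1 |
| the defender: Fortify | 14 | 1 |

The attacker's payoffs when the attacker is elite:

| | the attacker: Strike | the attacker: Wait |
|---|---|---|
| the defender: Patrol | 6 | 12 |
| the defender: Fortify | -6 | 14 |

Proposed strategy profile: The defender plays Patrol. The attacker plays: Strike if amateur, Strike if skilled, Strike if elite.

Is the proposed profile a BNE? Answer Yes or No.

No

The defender plays Patrol: E[Patrol] = 0.1·(2) + 0.3·(2) + 0.6·(2) = 2; E[Fortify] = 12. Not best-responding. ✗
The attacker (capability amateur), facing Patrol: Strike gives 9, Wait gives -6. Proposed Strike is best. ✓
The attacker (capability skilled), facing Patrol: Strike gives 13, Wait gives -1. Proposed Strike is best. ✓
The attacker (capability elite), facing Patrol: Strike gives 6, Wait gives 12. Proposed Strike is not best — profitable deviation exists. ✗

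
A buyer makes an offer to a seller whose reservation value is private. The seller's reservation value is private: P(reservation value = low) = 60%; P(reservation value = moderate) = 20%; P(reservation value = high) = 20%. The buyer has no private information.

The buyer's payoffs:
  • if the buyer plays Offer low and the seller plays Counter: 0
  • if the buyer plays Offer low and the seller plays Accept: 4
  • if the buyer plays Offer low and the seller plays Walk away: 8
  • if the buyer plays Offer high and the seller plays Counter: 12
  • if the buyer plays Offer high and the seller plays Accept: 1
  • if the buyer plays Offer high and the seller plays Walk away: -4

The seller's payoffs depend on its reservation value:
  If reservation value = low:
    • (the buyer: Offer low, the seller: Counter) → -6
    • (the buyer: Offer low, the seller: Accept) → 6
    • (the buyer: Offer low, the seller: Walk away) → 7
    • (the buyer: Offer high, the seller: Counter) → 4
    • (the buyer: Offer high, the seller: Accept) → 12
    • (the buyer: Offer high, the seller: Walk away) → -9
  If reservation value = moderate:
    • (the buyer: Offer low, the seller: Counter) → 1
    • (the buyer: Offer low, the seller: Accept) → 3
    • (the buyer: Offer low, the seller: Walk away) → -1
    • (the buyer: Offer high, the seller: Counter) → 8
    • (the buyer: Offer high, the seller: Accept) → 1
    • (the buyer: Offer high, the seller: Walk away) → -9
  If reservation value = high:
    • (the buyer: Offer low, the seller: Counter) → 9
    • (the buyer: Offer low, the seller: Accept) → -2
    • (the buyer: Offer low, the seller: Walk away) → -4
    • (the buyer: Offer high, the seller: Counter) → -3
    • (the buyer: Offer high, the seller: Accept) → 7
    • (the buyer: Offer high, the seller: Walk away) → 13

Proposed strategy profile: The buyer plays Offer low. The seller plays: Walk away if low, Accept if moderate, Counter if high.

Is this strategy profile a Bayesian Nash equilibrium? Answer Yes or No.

A profile is a BNE iff every type of every player is best-responding given beliefs about the other side.
The buyer plays Offer low: E[Offer low] = 0.6·(8) + 0.2·(4) + 0.2·(0) = 5.6; E[Offer high] = 0.2. Best-responding. ✓
The seller (reservation value low), facing Offer low: Counter gives -6, Accept gives 6, Walk away gives 7. Proposed Walk away is best. ✓
The seller (reservation value moderate), facing Offer low: Counter gives 1, Accept gives 3, Walk away gives -1. Proposed Accept is best. ✓
The seller (reservation value high), facing Offer low: Counter gives 9, Accept gives -2, Walk away gives -4. Proposed Counter is best. ✓

Yes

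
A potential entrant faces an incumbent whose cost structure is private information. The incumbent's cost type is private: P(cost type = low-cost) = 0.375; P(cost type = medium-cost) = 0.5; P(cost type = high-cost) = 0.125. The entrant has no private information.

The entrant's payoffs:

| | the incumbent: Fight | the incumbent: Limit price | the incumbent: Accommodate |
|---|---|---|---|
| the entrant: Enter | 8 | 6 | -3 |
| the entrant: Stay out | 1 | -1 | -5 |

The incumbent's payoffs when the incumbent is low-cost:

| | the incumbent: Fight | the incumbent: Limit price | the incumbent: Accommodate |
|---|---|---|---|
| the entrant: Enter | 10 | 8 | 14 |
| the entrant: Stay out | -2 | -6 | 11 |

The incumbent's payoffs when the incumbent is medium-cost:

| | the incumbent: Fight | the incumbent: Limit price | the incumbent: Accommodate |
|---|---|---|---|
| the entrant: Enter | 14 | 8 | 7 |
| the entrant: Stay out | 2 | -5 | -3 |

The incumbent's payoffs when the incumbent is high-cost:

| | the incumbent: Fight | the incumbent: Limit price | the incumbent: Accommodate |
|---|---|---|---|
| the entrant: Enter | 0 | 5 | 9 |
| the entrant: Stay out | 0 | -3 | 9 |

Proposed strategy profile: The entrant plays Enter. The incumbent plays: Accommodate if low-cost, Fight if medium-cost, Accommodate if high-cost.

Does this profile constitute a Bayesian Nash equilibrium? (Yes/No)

The entrant plays Enter: E[Enter] = 0.375·(-3) + 0.5·(8) + 0.125·(-3) = 2.5; E[Stay out] = -2. Best-responding. ✓
The incumbent (cost type low-cost), facing Enter: Fight gives 10, Limit price gives 8, Accommodate gives 14. Proposed Accommodate is best. ✓
The incumbent (cost type medium-cost), facing Enter: Fight gives 14, Limit price gives 8, Accommodate gives 7. Proposed Fight is best. ✓
The incumbent (cost type high-cost), facing Enter: Fight gives 0, Limit price gives 5, Accommodate gives 9. Proposed Accommodate is best. ✓

Yes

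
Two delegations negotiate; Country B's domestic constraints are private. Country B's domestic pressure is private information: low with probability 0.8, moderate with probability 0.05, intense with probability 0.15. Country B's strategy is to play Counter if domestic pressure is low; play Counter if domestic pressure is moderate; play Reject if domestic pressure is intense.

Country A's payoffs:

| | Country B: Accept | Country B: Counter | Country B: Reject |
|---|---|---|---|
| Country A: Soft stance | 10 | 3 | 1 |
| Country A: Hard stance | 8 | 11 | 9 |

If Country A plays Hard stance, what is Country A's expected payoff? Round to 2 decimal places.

E[Hard stance] = 0.8·11 + 0.05·11 + 0.15·9 = 8.8 + 0.55 + 1.35 = 10.7

10.70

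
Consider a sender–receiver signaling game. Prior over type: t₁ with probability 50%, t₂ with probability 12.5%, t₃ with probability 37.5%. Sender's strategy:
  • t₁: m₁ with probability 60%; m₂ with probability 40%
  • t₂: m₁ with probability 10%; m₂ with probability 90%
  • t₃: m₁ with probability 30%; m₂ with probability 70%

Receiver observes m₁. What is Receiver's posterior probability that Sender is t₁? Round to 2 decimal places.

0.71

Apply Bayes' rule using the sender's strategy as the likelihood.
P(m₁) = 0.5·0.6 + 0.125·0.1 + 0.375·0.3 = 0.425
P(t₁ | m₁) = (0.5·0.6) / 0.425 = 0.3 / 0.425 = 0.705882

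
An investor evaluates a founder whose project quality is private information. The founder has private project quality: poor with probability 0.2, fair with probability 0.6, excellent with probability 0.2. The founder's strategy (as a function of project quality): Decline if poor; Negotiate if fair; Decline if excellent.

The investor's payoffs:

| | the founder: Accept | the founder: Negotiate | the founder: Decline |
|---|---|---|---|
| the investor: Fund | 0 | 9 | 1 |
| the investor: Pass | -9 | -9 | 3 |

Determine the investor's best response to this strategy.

E[Fund] = 0.2·(1) + 0.6·(9) + 0.2·(1) = 5.8
E[Pass] = 0.2·(3) + 0.6·(-9) + 0.2·(3) = -4.2
Best response: Fund (5.8 is the largest).

Fund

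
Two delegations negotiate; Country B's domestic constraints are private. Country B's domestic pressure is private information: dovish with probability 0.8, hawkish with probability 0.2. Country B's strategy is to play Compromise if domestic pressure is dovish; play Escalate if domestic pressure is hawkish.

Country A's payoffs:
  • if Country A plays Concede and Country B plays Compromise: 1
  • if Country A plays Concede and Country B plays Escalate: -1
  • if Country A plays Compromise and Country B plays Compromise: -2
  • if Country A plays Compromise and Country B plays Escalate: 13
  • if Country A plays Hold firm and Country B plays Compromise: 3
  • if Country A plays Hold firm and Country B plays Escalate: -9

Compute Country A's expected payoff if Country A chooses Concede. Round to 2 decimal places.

Take the expectation over Country B's domestic pressure, weighting each type's action by its prior probability.
E[Concede] = 0.8·1 + 0.2·(-1) = 0.8 + (-0.2) = 0.6

0.60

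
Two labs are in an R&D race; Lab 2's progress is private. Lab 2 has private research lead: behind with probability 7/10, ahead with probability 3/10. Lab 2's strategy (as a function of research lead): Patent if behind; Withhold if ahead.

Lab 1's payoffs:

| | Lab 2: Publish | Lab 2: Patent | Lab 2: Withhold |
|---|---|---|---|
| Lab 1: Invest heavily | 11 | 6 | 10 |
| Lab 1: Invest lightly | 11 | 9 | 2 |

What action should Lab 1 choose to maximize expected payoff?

Invest heavily

Compute Lab 1's expected payoff for each action, taking the expectation over Lab 2's type.
E[Invest heavily] = 7/10·(6) + 3/10·(10) = 36/5
E[Invest lightly] = 7/10·(9) + 3/10·(2) = 69/10
Best response: Invest heavily (36/5 is the largest).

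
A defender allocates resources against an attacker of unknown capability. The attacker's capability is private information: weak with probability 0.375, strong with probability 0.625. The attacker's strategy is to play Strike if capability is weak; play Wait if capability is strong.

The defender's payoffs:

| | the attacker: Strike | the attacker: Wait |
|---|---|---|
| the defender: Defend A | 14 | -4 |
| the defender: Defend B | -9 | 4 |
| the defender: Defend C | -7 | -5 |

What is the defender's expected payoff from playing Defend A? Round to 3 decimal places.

Take the expectation over the attacker's capability, weighting each type's action by its prior probability.
E[Defend A] = 0.375·14 + 0.625·(-4) = 5.25 + (-2.5) = 2.75

2.750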